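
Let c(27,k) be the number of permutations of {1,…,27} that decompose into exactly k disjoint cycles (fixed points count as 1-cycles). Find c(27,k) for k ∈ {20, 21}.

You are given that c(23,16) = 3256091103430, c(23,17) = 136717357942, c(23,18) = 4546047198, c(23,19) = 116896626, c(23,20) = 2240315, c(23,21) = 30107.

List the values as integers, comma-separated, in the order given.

40681506808800, 1145254303050

@24  (24,17):136717357942·23+3256091103430→6400590336096, (24,18):4546047198·23+136717357942→241276443496, (24,19):116896626·23+4546047198→7234669596, (24,20):2240315·23+116896626→168423871, (24,21):30107·23+2240315→2932776
@25  (25,18):241276443496·24+6400590336096→12191224980000, (25,19):7234669596·24+241276443496→414908513800, (25,20):168423871·24+7234669596→11276842500, (25,21):2932776·24+168423871→238810495
@26  (26,19):414908513800·25+12191224980000→22563937825000, (26,20):11276842500·25+414908513800→696829576300, (26,21):238810495·25+11276842500→17247104875
@27  (27,20):696829576300·26+22563937825000→40681506808800, (27,21):17247104875·26+696829576300→1145254303050
Read c(27,20) = 40681506808800, c(27,21) = 1145254303050.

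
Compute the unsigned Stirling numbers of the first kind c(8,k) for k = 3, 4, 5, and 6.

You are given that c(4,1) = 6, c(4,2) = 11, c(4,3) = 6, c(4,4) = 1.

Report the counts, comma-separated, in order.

13132, 6769, 1960, 322

r5: T_5,1=4×6+0=24; T_5,2=4×11+6=50; T_5,3=4×6+11=35; T_5,4=4×1+6=10; T_5,5=4×0+1=1
r6: T_6,1=5×24+0=120; T_6,2=5×50+24=274; T_6,3=5×35+50=225; T_6,4=5×10+35=85; T_6,5=5×1+10=15; T_6,6=5×0+1=1
r7: T_7,2=6×274+120=1764; T_7,3=6×225+274=1624; T_7,4=6×85+225=735; T_7,5=6×15+85=175; T_7,6=6×1+15=21
r8: T_8,3=7×1624+1764=13132; T_8,4=7×735+1624=6769; T_8,5=7×175+735=1960; T_8,6=7×21+175=322
Read c(8,3) = 13132, c(8,4) = 6769, c(8,5) = 1960, c(8,6) = 322.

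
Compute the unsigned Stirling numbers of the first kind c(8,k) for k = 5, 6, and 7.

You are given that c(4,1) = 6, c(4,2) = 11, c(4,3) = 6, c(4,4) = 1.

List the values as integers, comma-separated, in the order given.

r5: T_5,2=4×11+6=50; T_5,3=4×6+11=35; T_5,4=4×1+6=10; T_5,5=4×0+1=1
r6: T_6,3=5×35+50=225; T_6,4=5×10+35=85; T_6,5=5×1+10=15; T_6,6=5×0+1=1
r7: T_7,4=6×85+225=735; T_7,5=6×15+85=175; T_7,6=6×1+15=21; T_7,7=6×0+1=1
r8: T_8,5=7×175+735=1960; T_8,6=7×21+175=322; T_8,7=7×1+21=28
Read c(8,5) = 1960, c(8,6) = 322, c(8,7) = 28.

1960, 322, 28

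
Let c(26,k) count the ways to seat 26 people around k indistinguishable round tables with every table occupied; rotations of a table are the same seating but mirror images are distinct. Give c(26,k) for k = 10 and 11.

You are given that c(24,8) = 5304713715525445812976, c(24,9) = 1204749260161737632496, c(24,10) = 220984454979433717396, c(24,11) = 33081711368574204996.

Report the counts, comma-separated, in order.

i=25: T(25,9)=5304713715525445812976+24·1204749260161737632496=34218695959407148992880 | T(25,10)=1204749260161737632496+24·220984454979433717396=6508376179668146850000 | T(25,11)=220984454979433717396+24·33081711368574204996=1014945527825214637300
i=26: T(26,10)=34218695959407148992880+25·6508376179668146850000=196928100451110820242880 | T(26,11)=6508376179668146850000+25·1014945527825214637300=31882014375298512782500
Read c(26,10) = 196928100451110820242880, c(26,11) = 31882014375298512782500.

196928100451110820242880, 31882014375298512782500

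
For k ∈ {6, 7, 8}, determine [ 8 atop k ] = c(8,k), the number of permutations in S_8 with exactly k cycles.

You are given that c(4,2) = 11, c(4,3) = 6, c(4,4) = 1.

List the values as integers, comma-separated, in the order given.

@5  (5,3):6·4+11→35, (5,4):1·4+6→10, (5,5):0·4+1→1
@6  (6,4):10·5+35→85, (6,5):1·5+10→15, (6,6):0·5+1→1
@7  (7,5):15·6+85→175, (7,6):1·6+15→21, (7,7):0·6+1→1
@8  (8,6):21·7+175→322, (8,7):1·7+21→28, (8,8):0·7+1→1
Read c(8,6) = 322, c(8,7) = 28, c(8,8) = 1.

322, 28, 1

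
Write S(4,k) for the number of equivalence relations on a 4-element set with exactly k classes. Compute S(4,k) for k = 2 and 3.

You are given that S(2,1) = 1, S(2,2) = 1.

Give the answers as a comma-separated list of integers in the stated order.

r3: T_3,1=1×1+0=1; T_3,2=2×1+1=3; T_3,3=3×0+1=1
r4: T_4,2=2×3+1=7; T_4,3=3×1+3=6
Read S(4,2) = 7, S(4,3) = 6.

7, 6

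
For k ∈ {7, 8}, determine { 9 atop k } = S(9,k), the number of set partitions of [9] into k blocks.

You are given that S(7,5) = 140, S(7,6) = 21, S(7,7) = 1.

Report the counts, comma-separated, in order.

r8: T_8,6=6×21+140=266; T_8,7=7×1+21=28; T_8,8=8×0+1=1
r9: T_9,7=7×28+266=462; T_9,8=8×1+28=36
Read S(9,7) = 462, S(9,8) = 36.

462, 36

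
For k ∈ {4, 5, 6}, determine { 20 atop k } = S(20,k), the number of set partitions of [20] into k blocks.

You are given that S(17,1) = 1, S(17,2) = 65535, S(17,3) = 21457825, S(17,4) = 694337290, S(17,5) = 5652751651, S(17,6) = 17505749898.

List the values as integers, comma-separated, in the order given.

r18: T_18,2=2×65535+1=131071; T_18,3=3×21457825+65535=64439010; T_18,4=4×694337290+21457825=2798806985; T_18,5=5×5652751651+694337290=28958095545; T_18,6=6×17505749898+5652751651=110687251039
r19: T_19,3=3×64439010+131071=193448101; T_19,4=4×2798806985+64439010=11259666950; T_19,5=5×28958095545+2798806985=147589284710; T_19,6=6×110687251039+28958095545=693081601779
r20: T_20,4=4×11259666950+193448101=45232115901; T_20,5=5×147589284710+11259666950=749206090500; T_20,6=6×693081601779+147589284710=4306078895384
Read S(20,4) = 45232115901, S(20,5) = 749206090500, S(20,6) = 4306078895384.

45232115901, 749206090500, 4306078895384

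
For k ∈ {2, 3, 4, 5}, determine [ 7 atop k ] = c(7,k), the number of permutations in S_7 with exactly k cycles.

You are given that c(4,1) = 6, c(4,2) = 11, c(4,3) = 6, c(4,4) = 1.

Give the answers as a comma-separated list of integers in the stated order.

1764, 1624, 735, 175

r5: T_5,1=4×6+0=24; T_5,2=4×11+6=50; T_5,3=4×6+11=35; T_5,4=4×1+6=10; T_5,5=4×0+1=1
r6: T_6,1=5×24+0=120; T_6,2=5×50+24=274; T_6,3=5×35+50=225; T_6,4=5×10+35=85; T_6,5=5×1+10=15
r7: T_7,2=6×274+120=1764; T_7,3=6×225+274=1624; T_7,4=6×85+225=735; T_7,5=6×15+85=175
Read c(7,2) = 1764, c(7,3) = 1624, c(7,4) = 735, c(7,5) = 175.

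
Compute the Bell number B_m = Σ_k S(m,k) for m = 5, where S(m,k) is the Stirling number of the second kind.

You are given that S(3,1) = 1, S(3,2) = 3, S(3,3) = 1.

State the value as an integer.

52

@4  (4,1):1·1+0→1, (4,2):3·2+1→7, (4,3):1·3+3→6, (4,4):0·4+1→1
@5  (5,1):1·1+0→1, (5,2):7·2+1→15, (5,3):6·3+7→25, (5,4):1·4+6→10, (5,5):0·5+1→1
B_5 = ΣS(5,k) = 1+15+25+10+1 = 52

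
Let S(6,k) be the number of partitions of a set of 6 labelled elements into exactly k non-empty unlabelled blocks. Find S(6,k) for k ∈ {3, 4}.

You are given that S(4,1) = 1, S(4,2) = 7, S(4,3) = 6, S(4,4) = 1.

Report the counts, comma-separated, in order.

[5] T[5,2]:2*7+1=15 · T[5,3]:3*6+7=25 · T[5,4]:4*1+6=10
[6] T[6,3]:3*25+15=90 · T[6,4]:4*10+25=65
Read S(6,3) = 90, S(6,4) = 65.

90, 65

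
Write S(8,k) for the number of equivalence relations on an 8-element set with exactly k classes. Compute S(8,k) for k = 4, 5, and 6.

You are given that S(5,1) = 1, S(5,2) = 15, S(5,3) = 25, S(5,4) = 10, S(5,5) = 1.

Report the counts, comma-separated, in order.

[6] T[6,2]:2*15+1=31 · T[6,3]:3*25+15=90 · T[6,4]:4*10+25=65 · T[6,5]:5*1+10=15 · T[6,6]:6*0+1=1
[7] T[7,3]:3*90+31=301 · T[7,4]:4*65+90=350 · T[7,5]:5*15+65=140 · T[7,6]:6*1+15=21
[8] T[8,4]:4*350+301=1701 · T[8,5]:5*140+350=1050 · T[8,6]:6*21+140=266
Read S(8,4) = 1701, S(8,5) = 1050, S(8,6) = 266.

1701, 1050, 266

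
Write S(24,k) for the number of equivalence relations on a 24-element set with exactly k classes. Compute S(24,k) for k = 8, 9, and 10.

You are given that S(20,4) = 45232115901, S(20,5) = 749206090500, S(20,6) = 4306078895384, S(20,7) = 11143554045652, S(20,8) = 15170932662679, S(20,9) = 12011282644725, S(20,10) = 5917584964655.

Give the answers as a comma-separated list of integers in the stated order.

82318282158320505, 120622574326072500, 108254081784931500

r21: T_21,5=5×749206090500+45232115901=3791262568401; T_21,6=6×4306078895384+749206090500=26585679462804; T_21,7=7×11143554045652+4306078895384=82310957214948; T_21,8=8×15170932662679+11143554045652=132511015347084; T_21,9=9×12011282644725+15170932662679=123272476465204; T_21,10=10×5917584964655+12011282644725=71187132291275
r22: T_22,6=6×26585679462804+3791262568401=163305339345225; T_22,7=7×82310957214948+26585679462804=602762379967440; T_22,8=8×132511015347084+82310957214948=1142399079991620; T_22,9=9×123272476465204+132511015347084=1241963303533920; T_22,10=10×71187132291275+123272476465204=835143799377954
r23: T_23,7=7×602762379967440+163305339345225=4382641999117305; T_23,8=8×1142399079991620+602762379967440=9741955019900400; T_23,9=9×1241963303533920+1142399079991620=12320068811796900; T_23,10=10×835143799377954+1241963303533920=9593401297313460
r24: T_24,8=8×9741955019900400+4382641999117305=82318282158320505; T_24,9=9×12320068811796900+9741955019900400=120622574326072500; T_24,10=10×9593401297313460+12320068811796900=108254081784931500
Read S(24,8) = 82318282158320505, S(24,9) = 120622574326072500, S(24,10) = 108254081784931500.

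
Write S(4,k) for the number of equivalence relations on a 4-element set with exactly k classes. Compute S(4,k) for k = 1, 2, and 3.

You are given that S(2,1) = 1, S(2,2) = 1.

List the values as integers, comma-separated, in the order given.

[3] T[3,1]:1*1+0=1 · T[3,2]:2*1+1=3 · T[3,3]:3*0+1=1
[4] T[4,1]:1*1+0=1 · T[4,2]:2*3+1=7 · T[4,3]:3*1+3=6
Read S(4,1) = 1, S(4,2) = 7, S(4,3) = 6.

1, 7, 6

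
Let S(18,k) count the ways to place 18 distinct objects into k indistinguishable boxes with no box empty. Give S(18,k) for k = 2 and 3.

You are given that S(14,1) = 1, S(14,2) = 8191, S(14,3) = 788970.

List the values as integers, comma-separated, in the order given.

131071, 64439010

r15: T_15,1=1×1+0=1; T_15,2=2×8191+1=16383; T_15,3=3×788970+8191=2375101
r16: T_16,1=1×1+0=1; T_16,2=2×16383+1=32767; T_16,3=3×2375101+16383=7141686
r17: T_17,1=1×1+0=1; T_17,2=2×32767+1=65535; T_17,3=3×7141686+32767=21457825
r18: T_18,2=2×65535+1=131071; T_18,3=3×21457825+65535=64439010
Read S(18,2) = 131071, S(18,3) = 64439010.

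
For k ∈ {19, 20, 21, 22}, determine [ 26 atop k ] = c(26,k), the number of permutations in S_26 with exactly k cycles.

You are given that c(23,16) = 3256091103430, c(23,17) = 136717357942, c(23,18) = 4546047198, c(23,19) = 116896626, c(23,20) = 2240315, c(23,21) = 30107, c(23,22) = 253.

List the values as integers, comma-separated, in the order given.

@24  (24,17):136717357942·23+3256091103430→6400590336096, (24,18):4546047198·23+136717357942→241276443496, (24,19):116896626·23+4546047198→7234669596, (24,20):2240315·23+116896626→168423871, (24,21):30107·23+2240315→2932776, (24,22):253·23+30107→35926
@25  (25,18):241276443496·24+6400590336096→12191224980000, (25,19):7234669596·24+241276443496→414908513800, (25,20):168423871·24+7234669596→11276842500, (25,21):2932776·24+168423871→238810495, (25,22):35926·24+2932776→3795000
@26  (26,19):414908513800·25+12191224980000→22563937825000, (26,20):11276842500·25+414908513800→696829576300, (26,21):238810495·25+11276842500→17247104875, (26,22):3795000·25+238810495→333685495
Read c(26,19) = 22563937825000, c(26,20) = 696829576300, c(26,21) = 17247104875, c(26,22) = 333685495.

22563937825000, 696829576300, 17247104875, 333685495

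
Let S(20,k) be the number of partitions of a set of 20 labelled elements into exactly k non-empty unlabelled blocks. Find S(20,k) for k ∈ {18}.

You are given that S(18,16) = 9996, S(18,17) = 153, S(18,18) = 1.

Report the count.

15675

r19: T_19,17=17×153+9996=12597; T_19,18=18×1+153=171
r20: T_20,18=18×171+12597=15675
Read S(20,18) = 15675.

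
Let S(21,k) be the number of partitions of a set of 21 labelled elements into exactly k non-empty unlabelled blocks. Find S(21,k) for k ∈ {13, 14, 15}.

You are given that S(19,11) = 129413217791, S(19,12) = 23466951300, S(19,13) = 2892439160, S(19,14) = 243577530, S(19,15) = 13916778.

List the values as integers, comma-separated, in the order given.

r20: T_20,12=12×23466951300+129413217791=411016633391; T_20,13=13×2892439160+23466951300=61068660380; T_20,14=14×243577530+2892439160=6302524580; T_20,15=15×13916778+243577530=452329200
r21: T_21,13=13×61068660380+411016633391=1204909218331; T_21,14=14×6302524580+61068660380=149304004500; T_21,15=15×452329200+6302524580=13087462580
Read S(21,13) = 1204909218331, S(21,14) = 149304004500, S(21,15) = 13087462580.

1204909218331, 149304004500, 13087462580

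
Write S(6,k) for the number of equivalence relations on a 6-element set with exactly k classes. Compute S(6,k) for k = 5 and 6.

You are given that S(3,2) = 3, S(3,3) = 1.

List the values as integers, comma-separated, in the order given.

15, 1

[4] T[4,3]:3*1+3=6 · T[4,4]:4*0+1=1
[5] T[5,4]:4*1+6=10 · T[5,5]:5*0+1=1
[6] T[6,5]:5*1+10=15 · T[6,6]:6*0+1=1
Read S(6,5) = 15, S(6,6) = 1.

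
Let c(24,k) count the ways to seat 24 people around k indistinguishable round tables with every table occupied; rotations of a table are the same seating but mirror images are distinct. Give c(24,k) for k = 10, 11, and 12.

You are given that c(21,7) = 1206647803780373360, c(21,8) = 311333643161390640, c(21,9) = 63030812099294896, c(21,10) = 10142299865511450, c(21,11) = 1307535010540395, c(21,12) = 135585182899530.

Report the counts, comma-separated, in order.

i=22: T(22,8)=1206647803780373360+21·311333643161390640=7744654310169576800 | T(22,9)=311333643161390640+21·63030812099294896=1634980697246583456 | T(22,10)=63030812099294896+21·10142299865511450=276019109275035346 | T(22,11)=10142299865511450+21·1307535010540395=37600535086859745 | T(22,12)=1307535010540395+21·135585182899530=4154823851430525
i=23: T(23,9)=7744654310169576800+22·1634980697246583456=43714229649594412832 | T(23,10)=1634980697246583456+22·276019109275035346=7707401101297361068 | T(23,11)=276019109275035346+22·37600535086859745=1103230881185949736 | T(23,12)=37600535086859745+22·4154823851430525=129006659818331295
i=24: T(24,10)=43714229649594412832+23·7707401101297361068=220984454979433717396 | T(24,11)=7707401101297361068+23·1103230881185949736=33081711368574204996 | T(24,12)=1103230881185949736+23·129006659818331295=4070384057007569521
Read c(24,10) = 220984454979433717396, c(24,11) = 33081711368574204996, c(24,12) = 4070384057007569521.

220984454979433717396, 33081711368574204996, 4070384057007569521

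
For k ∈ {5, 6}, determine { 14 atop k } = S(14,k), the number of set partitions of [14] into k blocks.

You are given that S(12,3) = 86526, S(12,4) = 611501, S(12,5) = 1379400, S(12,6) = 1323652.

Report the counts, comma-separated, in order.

40075035, 63436373

i=13: T(13,4)=86526+4·611501=2532530 | T(13,5)=611501+5·1379400=7508501 | T(13,6)=1379400+6·1323652=9321312
i=14: T(14,5)=2532530+5·7508501=40075035 | T(14,6)=7508501+6·9321312=63436373
Read S(14,5) = 40075035, S(14,6) = 63436373.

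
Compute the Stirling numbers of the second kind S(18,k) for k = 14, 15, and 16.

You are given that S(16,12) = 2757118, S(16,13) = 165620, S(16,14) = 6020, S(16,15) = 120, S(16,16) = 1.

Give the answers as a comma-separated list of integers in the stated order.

[17] T[17,13]:13*165620+2757118=4910178 · T[17,14]:14*6020+165620=249900 · T[17,15]:15*120+6020=7820 · T[17,16]:16*1+120=136
[18] T[18,14]:14*249900+4910178=8408778 · T[18,15]:15*7820+249900=367200 · T[18,16]:16*136+7820=9996
Read S(18,14) = 8408778, S(18,15) = 367200, S(18,16) = 9996.

8408778, 367200, 9996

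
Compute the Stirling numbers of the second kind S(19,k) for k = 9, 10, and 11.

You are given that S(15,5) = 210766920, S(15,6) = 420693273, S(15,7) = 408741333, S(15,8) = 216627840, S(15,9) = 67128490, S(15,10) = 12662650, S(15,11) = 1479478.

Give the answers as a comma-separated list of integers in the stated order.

1144614626805, 477297033785, 129413217791

i=16: T(16,6)=210766920+6·420693273=2734926558 | T(16,7)=420693273+7·408741333=3281882604 | T(16,8)=408741333+8·216627840=2141764053 | T(16,9)=216627840+9·67128490=820784250 | T(16,10)=67128490+10·12662650=193754990 | T(16,11)=12662650+11·1479478=28936908
i=17: T(17,7)=2734926558+7·3281882604=25708104786 | T(17,8)=3281882604+8·2141764053=20415995028 | T(17,9)=2141764053+9·820784250=9528822303 | T(17,10)=820784250+10·193754990=2758334150 | T(17,11)=193754990+11·28936908=512060978
i=18: T(18,8)=25708104786+8·20415995028=189036065010 | T(18,9)=20415995028+9·9528822303=106175395755 | T(18,10)=9528822303+10·2758334150=37112163803 | T(18,11)=2758334150+11·512060978=8391004908
i=19: T(19,9)=189036065010+9·106175395755=1144614626805 | T(19,10)=106175395755+10·37112163803=477297033785 | T(19,11)=37112163803+11·8391004908=129413217791
Read S(19,9) = 1144614626805, S(19,10) = 477297033785, S(19,11) = 129413217791.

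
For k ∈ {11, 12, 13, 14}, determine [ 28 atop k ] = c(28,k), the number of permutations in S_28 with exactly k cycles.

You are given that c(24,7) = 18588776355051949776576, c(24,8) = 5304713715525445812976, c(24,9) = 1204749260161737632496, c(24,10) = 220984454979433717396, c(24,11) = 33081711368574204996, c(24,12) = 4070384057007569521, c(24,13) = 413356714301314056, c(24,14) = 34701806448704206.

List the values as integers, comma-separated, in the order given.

33819732719881270820297640, 4894196422205298253024980, 596287888163635369624650, 61445535102359115635655

row 25: T[25][8]=24·5304713715525445812976+18588776355051949776576=145901905527662649288000  T[25][9]=24·1204749260161737632496+5304713715525445812976=34218695959407148992880  T[25][10]=24·220984454979433717396+1204749260161737632496=6508376179668146850000  T[25][11]=24·33081711368574204996+220984454979433717396=1014945527825214637300  T[25][12]=24·4070384057007569521+33081711368574204996=130770928736755873500  T[25][13]=24·413356714301314056+4070384057007569521=13990945200239106865  T[25][14]=24·34701806448704206+413356714301314056=1246200069070215000
row 26: T[26][9]=25·34218695959407148992880+145901905527662649288000=1001369304512841374110000  T[26][10]=25·6508376179668146850000+34218695959407148992880=196928100451110820242880  T[26][11]=25·1014945527825214637300+6508376179668146850000=31882014375298512782500  T[26][12]=25·130770928736755873500+1014945527825214637300=4284218746244111474800  T[26][13]=25·13990945200239106865+130770928736755873500=480544558742733545125  T[26][14]=25·1246200069070215000+13990945200239106865=45145946926994481865
row 27: T[27][10]=26·196928100451110820242880+1001369304512841374110000=6121499916241722700424880  T[27][11]=26·31882014375298512782500+196928100451110820242880=1025860474208872152587880  T[27][12]=26·4284218746244111474800+31882014375298512782500=143271701777645411127300  T[27][13]=26·480544558742733545125+4284218746244111474800=16778377273555183648050  T[27][14]=26·45145946926994481865+480544558742733545125=1654339178844590073615
row 28: T[28][11]=27·1025860474208872152587880+6121499916241722700424880=33819732719881270820297640  T[28][12]=27·143271701777645411127300+1025860474208872152587880=4894196422205298253024980  T[28][13]=27·16778377273555183648050+143271701777645411127300=596287888163635369624650  T[28][14]=27·1654339178844590073615+16778377273555183648050=61445535102359115635655
Read c(28,11) = 33819732719881270820297640, c(28,12) = 4894196422205298253024980, c(28,13) = 596287888163635369624650, c(28,14) = 61445535102359115635655.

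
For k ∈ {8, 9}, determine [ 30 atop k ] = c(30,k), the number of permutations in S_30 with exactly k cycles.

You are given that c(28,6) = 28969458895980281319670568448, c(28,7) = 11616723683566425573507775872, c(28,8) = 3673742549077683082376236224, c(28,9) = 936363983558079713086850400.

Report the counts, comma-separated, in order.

3674201658710345201899117607040, 981347603630155088295475765440

r29: T_29,7=28×11616723683566425573507775872+28969458895980281319670568448=354237722035840197377888292864; T_29,8=28×3673742549077683082376236224+11616723683566425573507775872=114481515057741551880042390144; T_29,9=28×936363983558079713086850400+3673742549077683082376236224=29891934088703915048808047424
r30: T_30,8=29×114481515057741551880042390144+354237722035840197377888292864=3674201658710345201899117607040; T_30,9=29×29891934088703915048808047424+114481515057741551880042390144=981347603630155088295475765440
Read c(30,8) = 3674201658710345201899117607040, c(30,9) = 981347603630155088295475765440.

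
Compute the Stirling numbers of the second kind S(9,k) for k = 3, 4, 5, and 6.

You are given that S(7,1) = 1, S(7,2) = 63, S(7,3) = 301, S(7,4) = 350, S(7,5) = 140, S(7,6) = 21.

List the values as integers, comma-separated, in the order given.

row 8: T[8][2]=2·63+1=127  T[8][3]=3·301+63=966  T[8][4]=4·350+301=1701  T[8][5]=5·140+350=1050  T[8][6]=6·21+140=266
row 9: T[9][3]=3·966+127=3025  T[9][4]=4·1701+966=7770  T[9][5]=5·1050+1701=6951  T[9][6]=6·266+1050=2646
Read S(9,3) = 3025, S(9,4) = 7770, S(9,5) = 6951, S(9,6) = 2646.

3025, 7770, 6951, 2646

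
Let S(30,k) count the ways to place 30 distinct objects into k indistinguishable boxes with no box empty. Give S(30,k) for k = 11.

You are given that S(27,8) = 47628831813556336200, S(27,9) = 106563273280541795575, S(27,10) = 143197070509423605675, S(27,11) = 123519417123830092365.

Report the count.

215047101560666876619690

row 28: T[28][9]=9·106563273280541795575+47628831813556336200=1006698291338432496375  T[28][10]=10·143197070509423605675+106563273280541795575=1538533978374777852325  T[28][11]=11·123519417123830092365+143197070509423605675=1501910658871554621690
row 29: T[29][10]=10·1538533978374777852325+1006698291338432496375=16392038075086211019625  T[29][11]=11·1501910658871554621690+1538533978374777852325=18059551225961878690915
row 30: T[30][11]=11·18059551225961878690915+16392038075086211019625=215047101560666876619690
Read S(30,11) = 215047101560666876619690.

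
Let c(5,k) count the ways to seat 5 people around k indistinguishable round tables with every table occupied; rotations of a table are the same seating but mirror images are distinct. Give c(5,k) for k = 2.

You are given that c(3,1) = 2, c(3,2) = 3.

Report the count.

i=4: T(4,1)=0+3·2=6 | T(4,2)=2+3·3=11
i=5: T(5,2)=6+4·11=50
Read c(5,2) = 50.

50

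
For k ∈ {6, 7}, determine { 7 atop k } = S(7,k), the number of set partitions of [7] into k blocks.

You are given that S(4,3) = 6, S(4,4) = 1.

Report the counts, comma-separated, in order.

21, 1

[5] T[5,4]:4*1+6=10 · T[5,5]:5*0+1=1
[6] T[6,5]:5*1+10=15 · T[6,6]:6*0+1=1
[7] T[7,6]:6*1+15=21 · T[7,7]:7*0+1=1
Read S(7,6) = 21, S(7,7) = 1.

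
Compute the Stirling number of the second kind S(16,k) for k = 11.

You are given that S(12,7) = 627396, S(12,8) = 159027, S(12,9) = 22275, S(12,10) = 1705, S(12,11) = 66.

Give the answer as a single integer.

28936908

@13  (13,8):159027·8+627396→1899612, (13,9):22275·9+159027→359502, (13,10):1705·10+22275→39325, (13,11):66·11+1705→2431
@14  (14,9):359502·9+1899612→5135130, (14,10):39325·10+359502→752752, (14,11):2431·11+39325→66066
@15  (15,10):752752·10+5135130→12662650, (15,11):66066·11+752752→1479478
@16  (16,11):1479478·11+12662650→28936908
Read S(16,11) = 28936908.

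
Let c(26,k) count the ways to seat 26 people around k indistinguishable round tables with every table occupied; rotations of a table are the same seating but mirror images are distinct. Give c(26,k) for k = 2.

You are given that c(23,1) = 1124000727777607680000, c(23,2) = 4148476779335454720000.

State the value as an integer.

row 24: T[24][1]=23·1124000727777607680000+0=25852016738884976640000  T[24][2]=23·4148476779335454720000+1124000727777607680000=96538966652493066240000
row 25: T[25][1]=24·25852016738884976640000+0=620448401733239439360000  T[25][2]=24·96538966652493066240000+25852016738884976640000=2342787216398718566400000
row 26: T[26][2]=25·2342787216398718566400000+620448401733239439360000=59190128811701203599360000
Read c(26,2) = 59190128811701203599360000.

59190128811701203599360000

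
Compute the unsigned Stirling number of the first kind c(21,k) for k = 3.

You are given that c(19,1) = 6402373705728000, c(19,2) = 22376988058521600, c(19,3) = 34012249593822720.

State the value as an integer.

13803759753640704000

r20: T_20,2=19×22376988058521600+6402373705728000=431565146817638400; T_20,3=19×34012249593822720+22376988058521600=668609730341153280
r21: T_21,3=20×668609730341153280+431565146817638400=13803759753640704000
Read c(21,3) = 13803759753640704000.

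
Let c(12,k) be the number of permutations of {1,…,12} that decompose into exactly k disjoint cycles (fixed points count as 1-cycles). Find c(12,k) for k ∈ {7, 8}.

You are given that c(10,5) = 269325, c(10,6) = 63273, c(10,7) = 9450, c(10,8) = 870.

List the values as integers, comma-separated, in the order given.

i=11: T(11,6)=269325+10·63273=902055 | T(11,7)=63273+10·9450=157773 | T(11,8)=9450+10·870=18150
i=12: T(12,7)=902055+11·157773=2637558 | T(12,8)=157773+11·18150=357423
Read c(12,7) = 2637558, c(12,8) = 357423.

2637558, 357423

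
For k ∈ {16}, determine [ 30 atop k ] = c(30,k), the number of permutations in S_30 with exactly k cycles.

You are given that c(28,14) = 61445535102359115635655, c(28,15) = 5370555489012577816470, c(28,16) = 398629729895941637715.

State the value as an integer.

i=29: T(29,15)=61445535102359115635655+28·5370555489012577816470=211821088794711294496815 | T(29,16)=5370555489012577816470+28·398629729895941637715=16532187926098943672490
i=30: T(30,16)=211821088794711294496815+29·16532187926098943672490=691254538651580660999025
Read c(30,16) = 691254538651580660999025.

691254538651580660999025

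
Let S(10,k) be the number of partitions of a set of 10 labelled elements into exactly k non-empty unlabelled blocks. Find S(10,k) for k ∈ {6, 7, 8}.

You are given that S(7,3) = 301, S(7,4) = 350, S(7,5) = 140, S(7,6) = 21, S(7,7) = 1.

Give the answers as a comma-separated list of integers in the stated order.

22827, 5880, 750

@8  (8,4):350·4+301→1701, (8,5):140·5+350→1050, (8,6):21·6+140→266, (8,7):1·7+21→28, (8,8):0·8+1→1
@9  (9,5):1050·5+1701→6951, (9,6):266·6+1050→2646, (9,7):28·7+266→462, (9,8):1·8+28→36
@10  (10,6):2646·6+6951→22827, (10,7):462·7+2646→5880, (10,8):36·8+462→750
Read S(10,6) = 22827, S(10,7) = 5880, S(10,8) = 750.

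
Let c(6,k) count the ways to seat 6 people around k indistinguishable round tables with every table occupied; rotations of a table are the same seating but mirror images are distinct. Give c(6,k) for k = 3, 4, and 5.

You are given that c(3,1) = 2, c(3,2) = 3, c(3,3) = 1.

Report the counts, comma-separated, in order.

r4: T_4,1=3×2+0=6; T_4,2=3×3+2=11; T_4,3=3×1+3=6; T_4,4=3×0+1=1
r5: T_5,2=4×11+6=50; T_5,3=4×6+11=35; T_5,4=4×1+6=10; T_5,5=4×0+1=1
r6: T_6,3=5×35+50=225; T_6,4=5×10+35=85; T_6,5=5×1+10=15
Read c(6,3) = 225, c(6,4) = 85, c(6,5) = 15.

225, 85, 15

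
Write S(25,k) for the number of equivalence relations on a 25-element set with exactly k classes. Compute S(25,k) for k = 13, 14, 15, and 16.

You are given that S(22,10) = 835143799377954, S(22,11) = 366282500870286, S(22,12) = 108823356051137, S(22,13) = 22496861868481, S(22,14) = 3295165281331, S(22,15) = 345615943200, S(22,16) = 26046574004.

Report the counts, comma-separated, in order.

114485073343744260, 25958110360896000, 4299394655347200, 526655161695960

i=23: T(23,11)=835143799377954+11·366282500870286=4864251308951100 | T(23,12)=366282500870286+12·108823356051137=1672162773483930 | T(23,13)=108823356051137+13·22496861868481=401282560341390 | T(23,14)=22496861868481+14·3295165281331=68629175807115 | T(23,15)=3295165281331+15·345615943200=8479404429331 | T(23,16)=345615943200+16·26046574004=762361127264
i=24: T(24,12)=4864251308951100+12·1672162773483930=24930204590758260 | T(24,13)=1672162773483930+13·401282560341390=6888836057922000 | T(24,14)=401282560341390+14·68629175807115=1362091021641000 | T(24,15)=68629175807115+15·8479404429331=195820242247080 | T(24,16)=8479404429331+16·762361127264=20677182465555
i=25: T(25,13)=24930204590758260+13·6888836057922000=114485073343744260 | T(25,14)=6888836057922000+14·1362091021641000=25958110360896000 | T(25,15)=1362091021641000+15·195820242247080=4299394655347200 | T(25,16)=195820242247080+16·20677182465555=526655161695960
Read S(25,13) = 114485073343744260, S(25,14) = 25958110360896000, S(25,15) = 4299394655347200, S(25,16) = 526655161695960.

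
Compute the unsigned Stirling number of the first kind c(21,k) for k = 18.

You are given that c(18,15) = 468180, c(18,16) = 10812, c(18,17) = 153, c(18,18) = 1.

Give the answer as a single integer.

i=19: T(19,16)=468180+18·10812=662796 | T(19,17)=10812+18·153=13566 | T(19,18)=153+18·1=171
i=20: T(20,17)=662796+19·13566=920550 | T(20,18)=13566+19·171=16815
i=21: T(21,18)=920550+20·16815=1256850
Read c(21,18) = 1256850.

1256850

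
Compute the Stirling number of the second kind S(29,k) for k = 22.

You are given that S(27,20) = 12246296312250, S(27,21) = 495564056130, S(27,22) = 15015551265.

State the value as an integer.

40823077538100

row 28: T[28][21]=21·495564056130+12246296312250=22653141490980  T[28][22]=22·15015551265+495564056130=825906183960
row 29: T[29][22]=22·825906183960+22653141490980=40823077538100
Read S(29,22) = 40823077538100.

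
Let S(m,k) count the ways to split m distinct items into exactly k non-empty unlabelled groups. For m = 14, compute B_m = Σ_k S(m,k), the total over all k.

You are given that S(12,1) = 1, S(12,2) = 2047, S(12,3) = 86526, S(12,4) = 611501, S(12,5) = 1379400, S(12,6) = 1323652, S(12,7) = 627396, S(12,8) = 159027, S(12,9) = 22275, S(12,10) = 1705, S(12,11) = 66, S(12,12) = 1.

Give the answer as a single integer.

r13: T_13,1=1×1+0=1; T_13,2=2×2047+1=4095; T_13,3=3×86526+2047=261625; T_13,4=4×611501+86526=2532530; T_13,5=5×1379400+611501=7508501; T_13,6=6×1323652+1379400=9321312; T_13,7=7×627396+1323652=5715424; T_13,8=8×159027+627396=1899612; T_13,9=9×22275+159027=359502; T_13,10=10×1705+22275=39325; T_13,11=11×66+1705=2431; T_13,12=12×1+66=78; T_13,13=13×0+1=1
r14: T_14,1=1×1+0=1; T_14,2=2×4095+1=8191; T_14,3=3×261625+4095=788970; T_14,4=4×2532530+261625=10391745; T_14,5=5×7508501+2532530=40075035; T_14,6=6×9321312+7508501=63436373; T_14,7=7×5715424+9321312=49329280; T_14,8=8×1899612+5715424=20912320; T_14,9=9×359502+1899612=5135130; T_14,10=10×39325+359502=752752; T_14,11=11×2431+39325=66066; T_14,12=12×78+2431=3367; T_14,13=13×1+78=91; T_14,14=14×0+1=1
B_14 = ΣS(14,k) = 1+8191+788970+10391745+40075035+63436373+49329280+20912320+5135130+752752+66066+3367+91+1 = 190899322

190899322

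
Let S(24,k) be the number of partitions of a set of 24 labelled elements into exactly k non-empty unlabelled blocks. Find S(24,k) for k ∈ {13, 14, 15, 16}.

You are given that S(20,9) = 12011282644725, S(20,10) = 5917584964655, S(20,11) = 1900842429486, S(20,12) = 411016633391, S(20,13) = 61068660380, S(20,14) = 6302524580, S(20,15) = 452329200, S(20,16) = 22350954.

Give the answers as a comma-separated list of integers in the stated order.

6888836057922000, 1362091021641000, 195820242247080, 20677182465555

@21  (21,10):5917584964655·10+12011282644725→71187132291275, (21,11):1900842429486·11+5917584964655→26826851689001, (21,12):411016633391·12+1900842429486→6833042030178, (21,13):61068660380·13+411016633391→1204909218331, (21,14):6302524580·14+61068660380→149304004500, (21,15):452329200·15+6302524580→13087462580, (21,16):22350954·16+452329200→809944464
@22  (22,11):26826851689001·11+71187132291275→366282500870286, (22,12):6833042030178·12+26826851689001→108823356051137, (22,13):1204909218331·13+6833042030178→22496861868481, (22,14):149304004500·14+1204909218331→3295165281331, (22,15):13087462580·15+149304004500→345615943200, (22,16):809944464·16+13087462580→26046574004
@23  (23,12):108823356051137·12+366282500870286→1672162773483930, (23,13):22496861868481·13+108823356051137→401282560341390, (23,14):3295165281331·14+22496861868481→68629175807115, (23,15):345615943200·15+3295165281331→8479404429331, (23,16):26046574004·16+345615943200→762361127264
@24  (24,13):401282560341390·13+1672162773483930→6888836057922000, (24,14):68629175807115·14+401282560341390→1362091021641000, (24,15):8479404429331·15+68629175807115→195820242247080, (24,16):762361127264·16+8479404429331→20677182465555
Read S(24,13) = 6888836057922000, S(24,14) = 1362091021641000, S(24,15) = 195820242247080, S(24,16) = 20677182465555.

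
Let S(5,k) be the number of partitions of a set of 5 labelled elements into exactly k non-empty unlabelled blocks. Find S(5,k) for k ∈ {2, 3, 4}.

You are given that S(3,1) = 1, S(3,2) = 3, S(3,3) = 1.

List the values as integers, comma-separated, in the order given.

15, 25, 10

@4  (4,1):1·1+0→1, (4,2):3·2+1→7, (4,3):1·3+3→6, (4,4):0·4+1→1
@5  (5,2):7·2+1→15, (5,3):6·3+7→25, (5,4):1·4+6→10
Read S(5,2) = 15, S(5,3) = 25, S(5,4) = 10.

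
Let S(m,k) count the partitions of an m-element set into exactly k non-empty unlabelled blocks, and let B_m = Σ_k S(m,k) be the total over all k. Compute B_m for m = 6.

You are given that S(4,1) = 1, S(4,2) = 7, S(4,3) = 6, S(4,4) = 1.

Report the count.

@5  (5,1):1·1+0→1, (5,2):7·2+1→15, (5,3):6·3+7→25, (5,4):1·4+6→10, (5,5):0·5+1→1
@6  (6,1):1·1+0→1, (6,2):15·2+1→31, (6,3):25·3+15→90, (6,4):10·4+25→65, (6,5):1·5+10→15, (6,6):0·6+1→1
B_6 = ΣS(6,k) = 1+31+90+65+15+1 = 203

203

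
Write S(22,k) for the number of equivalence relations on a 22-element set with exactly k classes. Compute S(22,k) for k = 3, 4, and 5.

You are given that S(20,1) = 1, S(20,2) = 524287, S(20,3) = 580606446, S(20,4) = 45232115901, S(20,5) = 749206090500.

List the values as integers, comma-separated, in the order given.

5228079450, 727778623825, 19137821912055

[21] T[21,2]:2*524287+1=1048575 · T[21,3]:3*580606446+524287=1742343625 · T[21,4]:4*45232115901+580606446=181509070050 · T[21,5]:5*749206090500+45232115901=3791262568401
[22] T[22,3]:3*1742343625+1048575=5228079450 · T[22,4]:4*181509070050+1742343625=727778623825 · T[22,5]:5*3791262568401+181509070050=19137821912055
Read S(22,3) = 5228079450, S(22,4) = 727778623825, S(22,5) = 19137821912055.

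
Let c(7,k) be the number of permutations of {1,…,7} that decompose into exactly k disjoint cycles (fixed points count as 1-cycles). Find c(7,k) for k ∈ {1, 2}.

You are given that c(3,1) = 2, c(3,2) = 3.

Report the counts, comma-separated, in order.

720, 1764

r4: T_4,1=3×2+0=6; T_4,2=3×3+2=11
r5: T_5,1=4×6+0=24; T_5,2=4×11+6=50
r6: T_6,1=5×24+0=120; T_6,2=5×50+24=274
r7: T_7,1=6×120+0=720; T_7,2=6×274+120=1764
Read c(7,1) = 720, c(7,2) = 1764.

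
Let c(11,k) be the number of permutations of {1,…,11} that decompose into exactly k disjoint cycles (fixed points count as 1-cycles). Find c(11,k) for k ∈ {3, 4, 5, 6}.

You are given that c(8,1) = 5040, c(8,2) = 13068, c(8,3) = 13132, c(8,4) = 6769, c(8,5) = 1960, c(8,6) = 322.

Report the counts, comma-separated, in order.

r9: T_9,1=8×5040+0=40320; T_9,2=8×13068+5040=109584; T_9,3=8×13132+13068=118124; T_9,4=8×6769+13132=67284; T_9,5=8×1960+6769=22449; T_9,6=8×322+1960=4536
r10: T_10,2=9×109584+40320=1026576; T_10,3=9×118124+109584=1172700; T_10,4=9×67284+118124=723680; T_10,5=9×22449+67284=269325; T_10,6=9×4536+22449=63273
r11: T_11,3=10×1172700+1026576=12753576; T_11,4=10×723680+1172700=8409500; T_11,5=10×269325+723680=3416930; T_11,6=10×63273+269325=902055
Read c(11,3) = 12753576, c(11,4) = 8409500, c(11,5) = 3416930, c(11,6) = 902055.

12753576, 8409500, 3416930, 902055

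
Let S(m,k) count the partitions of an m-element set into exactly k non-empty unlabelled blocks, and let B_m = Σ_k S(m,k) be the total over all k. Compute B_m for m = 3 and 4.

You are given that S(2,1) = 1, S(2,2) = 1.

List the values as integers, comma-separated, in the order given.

5, 15

i=3: T(3,1)=0+1·1=1 | T(3,2)=1+2·1=3 | T(3,3)=1+3·0=1
i=4: T(4,1)=0+1·1=1 | T(4,2)=1+2·3=7 | T(4,3)=3+3·1=6 | T(4,4)=1+4·0=1
B_3 = ΣS(3,k) = 1+3+1 = 5
B_4 = ΣS(4,k) = 1+7+6+1 = 15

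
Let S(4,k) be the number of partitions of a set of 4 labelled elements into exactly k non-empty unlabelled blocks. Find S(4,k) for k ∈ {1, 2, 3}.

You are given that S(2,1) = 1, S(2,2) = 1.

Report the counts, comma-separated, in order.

row 3: T[3][1]=1·1+0=1  T[3][2]=2·1+1=3  T[3][3]=3·0+1=1
row 4: T[4][1]=1·1+0=1  T[4][2]=2·3+1=7  T[4][3]=3·1+3=6
Read S(4,1) = 1, S(4,2) = 7, S(4,3) = 6.

1, 7, 6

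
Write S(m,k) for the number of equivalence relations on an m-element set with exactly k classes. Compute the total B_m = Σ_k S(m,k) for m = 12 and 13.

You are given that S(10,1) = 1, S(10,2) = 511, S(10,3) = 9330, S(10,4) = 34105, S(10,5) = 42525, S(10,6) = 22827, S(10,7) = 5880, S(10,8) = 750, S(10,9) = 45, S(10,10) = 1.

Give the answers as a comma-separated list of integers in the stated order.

row 11: T[11][1]=1·1+0=1  T[11][2]=2·511+1=1023  T[11][3]=3·9330+511=28501  T[11][4]=4·34105+9330=145750  T[11][5]=5·42525+34105=246730  T[11][6]=6·22827+42525=179487  T[11][7]=7·5880+22827=63987  T[11][8]=8·750+5880=11880  T[11][9]=9·45+750=1155  T[11][10]=10·1+45=55  T[11][11]=11·0+1=1
row 12: T[12][1]=1·1+0=1  T[12][2]=2·1023+1=2047  T[12][3]=3·28501+1023=86526  T[12][4]=4·145750+28501=611501  T[12][5]=5·246730+145750=1379400  T[12][6]=6·179487+246730=1323652  T[12][7]=7·63987+179487=627396  T[12][8]=8·11880+63987=159027  T[12][9]=9·1155+11880=22275  T[12][10]=10·55+1155=1705  T[12][11]=11·1+55=66  T[12][12]=12·0+1=1
row 13: T[13][1]=1·1+0=1  T[13][2]=2·2047+1=4095  T[13][3]=3·86526+2047=261625  T[13][4]=4·611501+86526=2532530  T[13][5]=5·1379400+611501=7508501  T[13][6]=6·1323652+1379400=9321312  T[13][7]=7·627396+1323652=5715424  T[13][8]=8·159027+627396=1899612  T[13][9]=9·22275+159027=359502  T[13][10]=10·1705+22275=39325  T[13][11]=11·66+1705=2431  T[13][12]=12·1+66=78  T[13][13]=13·0+1=1
B_12 = ΣS(12,k) = 1+2047+86526+611501+1379400+1323652+627396+159027+22275+1705+66+1 = 4213597
B_13 = ΣS(13,k) = 1+4095+261625+2532530+7508501+9321312+5715424+1899612+359502+39325+2431+78+1 = 27644437

4213597, 27644437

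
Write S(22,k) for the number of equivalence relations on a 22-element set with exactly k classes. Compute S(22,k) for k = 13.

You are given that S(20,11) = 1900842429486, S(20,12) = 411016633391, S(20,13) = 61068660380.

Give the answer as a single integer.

[21] T[21,12]:12*411016633391+1900842429486=6833042030178 · T[21,13]:13*61068660380+411016633391=1204909218331
[22] T[22,13]:13*1204909218331+6833042030178=22496861868481
Read S(22,13) = 22496861868481.

22496861868481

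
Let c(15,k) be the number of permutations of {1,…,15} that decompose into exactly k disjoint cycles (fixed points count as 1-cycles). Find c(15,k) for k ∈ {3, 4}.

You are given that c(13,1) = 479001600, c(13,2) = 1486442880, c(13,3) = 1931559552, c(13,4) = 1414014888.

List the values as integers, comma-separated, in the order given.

r14: T_14,2=13×1486442880+479001600=19802759040; T_14,3=13×1931559552+1486442880=26596717056; T_14,4=13×1414014888+1931559552=20313753096
r15: T_15,3=14×26596717056+19802759040=392156797824; T_15,4=14×20313753096+26596717056=310989260400
Read c(15,3) = 392156797824, c(15,4) = 310989260400.

392156797824, 310989260400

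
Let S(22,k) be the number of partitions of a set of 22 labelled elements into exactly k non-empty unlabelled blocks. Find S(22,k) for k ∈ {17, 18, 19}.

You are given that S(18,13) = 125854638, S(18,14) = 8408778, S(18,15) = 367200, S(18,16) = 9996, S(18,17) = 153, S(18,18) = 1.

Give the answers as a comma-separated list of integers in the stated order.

[19] T[19,14]:14*8408778+125854638=243577530 · T[19,15]:15*367200+8408778=13916778 · T[19,16]:16*9996+367200=527136 · T[19,17]:17*153+9996=12597 · T[19,18]:18*1+153=171 · T[19,19]:19*0+1=1
[20] T[20,15]:15*13916778+243577530=452329200 · T[20,16]:16*527136+13916778=22350954 · T[20,17]:17*12597+527136=741285 · T[20,18]:18*171+12597=15675 · T[20,19]:19*1+171=190
[21] T[21,16]:16*22350954+452329200=809944464 · T[21,17]:17*741285+22350954=34952799 · T[21,18]:18*15675+741285=1023435 · T[21,19]:19*190+15675=19285
[22] T[22,17]:17*34952799+809944464=1404142047 · T[22,18]:18*1023435+34952799=53374629 · T[22,19]:19*19285+1023435=1389850
Read S(22,17) = 1404142047, S(22,18) = 53374629, S(22,19) = 1389850.

1404142047, 53374629, 1389850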